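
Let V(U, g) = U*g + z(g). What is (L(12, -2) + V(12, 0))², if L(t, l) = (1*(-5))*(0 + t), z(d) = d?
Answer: 3600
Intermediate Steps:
V(U, g) = g + U*g (V(U, g) = U*g + g = g + U*g)
L(t, l) = -5*t
(L(12, -2) + V(12, 0))² = (-5*12 + 0*(1 + 12))² = (-60 + 0*13)² = (-60 + 0)² = (-60)² = 3600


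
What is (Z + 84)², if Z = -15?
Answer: 4761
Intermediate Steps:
(Z + 84)² = (-15 + 84)² = 69² = 4761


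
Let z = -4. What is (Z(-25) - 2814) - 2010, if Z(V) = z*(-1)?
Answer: -4820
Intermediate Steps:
Z(V) = 4 (Z(V) = -4*(-1) = 4)
(Z(-25) - 2814) - 2010 = (4 - 2814) - 2010 = -2810 - 2010 = -4820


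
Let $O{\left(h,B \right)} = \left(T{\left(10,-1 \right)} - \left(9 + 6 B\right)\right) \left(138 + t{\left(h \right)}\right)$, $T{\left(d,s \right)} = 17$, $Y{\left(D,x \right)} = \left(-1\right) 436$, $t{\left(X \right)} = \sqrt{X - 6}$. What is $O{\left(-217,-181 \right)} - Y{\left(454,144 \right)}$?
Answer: $151408 + 1094 i \sqrt{223} \approx 1.5141 \cdot 10^{5} + 16337.0 i$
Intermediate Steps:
$t{\left(X \right)} = \sqrt{-6 + X}$
$Y{\left(D,x \right)} = -436$
$O{\left(h,B \right)} = \left(8 - 6 B\right) \left(138 + \sqrt{-6 + h}\right)$ ($O{\left(h,B \right)} = \left(17 - \left(9 + 6 B\right)\right) \left(138 + \sqrt{-6 + h}\right) = \left(8 - 6 B\right) \left(138 + \sqrt{-6 + h}\right)$)
$O{\left(-217,-181 \right)} - Y{\left(454,144 \right)} = \left(1104 - -149868 + 8 \sqrt{-6 - 217} - - 1086 \sqrt{-6 - 217}\right) - -436 = \left(1104 + 149868 + 8 \sqrt{-223} - - 1086 \sqrt{-223}\right) + 436 = \left(1104 + 149868 + 8 i \sqrt{223} - - 1086 i \sqrt{223}\right) + 436 = \left(1104 + 149868 + 8 i \sqrt{223} + 1086 i \sqrt{223}\right) + 436 = \left(150972 + 1094 i \sqrt{223}\right) + 436 = 151408 + 1094 i \sqrt{223}$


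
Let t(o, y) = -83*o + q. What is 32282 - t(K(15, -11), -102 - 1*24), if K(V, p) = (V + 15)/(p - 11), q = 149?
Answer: 352218/11 ≈ 32020.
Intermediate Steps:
K(V, p) = (15 + V)/(-11 + p)
t(o, y) = 149 - 83*o (t(o, y) = -83*o + 149 = 149 - 83*o)
32282 - t(K(15, -11), -102 - 1*24) = 32282 - (149 - 83*(15 + 15)/(-11 - 11)) = 32282 - (149 - 83*30/(-22)) = 32282 - (149 - (-83)*30/22) = 32282 - (149 - 83*(-15/11)) = 32282 - (149 + 1245/11) = 32282 - 1*2884/11 = 32282 - 2884/11 = 352218/11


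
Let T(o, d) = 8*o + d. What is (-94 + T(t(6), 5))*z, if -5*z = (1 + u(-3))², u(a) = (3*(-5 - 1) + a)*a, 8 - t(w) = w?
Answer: 299008/5 ≈ 59802.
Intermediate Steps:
t(w) = 8 - w
u(a) = a*(-18 + a) (u(a) = (3*(-6) + a)*a = (-18 + a)*a = a*(-18 + a))
T(o, d) = d + 8*o
z = -4096/5 (z = -(1 - 3*(-18 - 3))²/5 = -(1 - 3*(-21))²/5 = -(1 + 63)²/5 = -⅕*64² = -⅕*4096 = -4096/5 ≈ -819.20)
(-94 + T(t(6), 5))*z = (-94 + (5 + 8*(8 - 1*6)))*(-4096/5) = (-94 + (5 + 8*(8 - 6)))*(-4096/5) = (-94 + (5 + 8*2))*(-4096/5) = (-94 + (5 + 16))*(-4096/5) = (-94 + 21)*(-4096/5) = -73*(-4096/5) = 299008/5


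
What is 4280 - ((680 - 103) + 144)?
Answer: 3559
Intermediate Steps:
4280 - ((680 - 103) + 144) = 4280 - (577 + 144) = 4280 - 1*721 = 4280 - 721 = 3559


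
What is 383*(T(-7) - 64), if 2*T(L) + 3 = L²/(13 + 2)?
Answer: -366914/15 ≈ -24461.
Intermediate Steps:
T(L) = -3/2 + L²/30 (T(L) = -3/2 + (L²/(13 + 2))/2 = -3/2 + (L²/15)/2 = -3/2 + L²/30)
383*(T(-7) - 64) = 383*((-3/2 + (1/30)*(-7)²) - 64) = 383*((-3/2 + (1/30)*49) - 64) = 383*((-3/2 + 49/30) - 64) = 383*(2/15 - 64) = 383*(-958/15) = -366914/15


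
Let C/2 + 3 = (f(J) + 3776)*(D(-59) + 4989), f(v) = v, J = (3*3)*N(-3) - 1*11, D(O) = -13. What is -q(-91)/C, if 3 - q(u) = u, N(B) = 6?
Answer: -47/19003341 ≈ -2.4733e-6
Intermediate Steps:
J = 43 (J = (3*3)*6 - 1*11 = 9*6 - 11 = 54 - 11 = 43)
q(u) = 3 - u
C = 38006682 (C = -6 + 2*((43 + 3776)*(-13 + 4989)) = -6 + 2*(3819*4976) = -6 + 2*19003344 = -6 + 38006688 = 38006682)
-q(-91)/C = -(3 - 1*(-91))/38006682 = -(3 + 91)/38006682 = -94/38006682 = -1*47/19003341 = -47/19003341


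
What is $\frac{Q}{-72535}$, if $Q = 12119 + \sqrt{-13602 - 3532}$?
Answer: $- \frac{12119}{72535} - \frac{i \sqrt{17134}}{72535} \approx -0.16708 - 0.0018046 i$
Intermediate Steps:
$Q = 12119 + i \sqrt{17134}$ ($Q = 12119 + \sqrt{-17134} = 12119 + i \sqrt{17134} \approx 12119.0 + 130.9 i$)
$\frac{Q}{-72535} = \frac{12119 + i \sqrt{17134}}{-72535} = \left(12119 + i \sqrt{17134}\right) \left(- \frac{1}{72535}\right) = - \frac{12119}{72535} - \frac{i \sqrt{17134}}{72535}$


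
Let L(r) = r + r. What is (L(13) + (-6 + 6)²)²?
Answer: 676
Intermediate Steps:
L(r) = 2*r
(L(13) + (-6 + 6)²)² = (2*13 + (-6 + 6)²)² = (26 + 0²)² = (26 + 0)² = 26² = 676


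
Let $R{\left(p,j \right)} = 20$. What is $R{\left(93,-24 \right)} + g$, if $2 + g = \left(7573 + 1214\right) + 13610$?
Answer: $22415$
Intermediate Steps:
$g = 22395$ ($g = -2 + \left(\left(7573 + 1214\right) + 13610\right) = -2 + \left(8787 + 13610\right) = -2 + 22397 = 22395$)
$R{\left(93,-24 \right)} + g = 20 + 22395 = 22415$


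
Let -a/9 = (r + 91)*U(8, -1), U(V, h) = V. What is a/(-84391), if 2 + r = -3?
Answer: 6192/84391 ≈ 0.073373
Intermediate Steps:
r = -5 (r = -2 - 3 = -5)
a = -6192 (a = -9*(-5 + 91)*8 = -774*8 = -9*688 = -6192)
a/(-84391) = -6192/(-84391) = -6192*(-1/84391) = 6192/84391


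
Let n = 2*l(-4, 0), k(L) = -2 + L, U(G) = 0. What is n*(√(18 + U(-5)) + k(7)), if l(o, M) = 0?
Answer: 0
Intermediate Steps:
n = 0 (n = 2*0 = 0)
n*(√(18 + U(-5)) + k(7)) = 0*(√(18 + 0) + (-2 + 7)) = 0*(√18 + 5) = 0*(3*√2 + 5) = 0*(5 + 3*√2) = 0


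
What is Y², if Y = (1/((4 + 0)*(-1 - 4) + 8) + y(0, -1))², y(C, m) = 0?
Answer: 1/20736 ≈ 4.8225e-5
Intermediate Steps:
Y = 1/144 (Y = (1/((4 + 0)*(-1 - 4) + 8) + 0)² = (1/(4*(-5) + 8) + 0)² = (1/(-20 + 8) + 0)² = (1/(-12) + 0)² = (-1/12 + 0)² = (-1/12)² = 1/144 ≈ 0.0069444)
Y² = (1/144)² = 1/20736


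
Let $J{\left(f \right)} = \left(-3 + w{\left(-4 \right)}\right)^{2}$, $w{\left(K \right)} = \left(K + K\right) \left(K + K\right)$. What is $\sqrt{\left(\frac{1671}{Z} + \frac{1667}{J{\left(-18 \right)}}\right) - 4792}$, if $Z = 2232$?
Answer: $\frac{i \sqrt{2466913343118}}{22692} \approx 69.216 i$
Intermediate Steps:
$w{\left(K \right)} = 4 K^{2}$ ($w{\left(K \right)} = 2 K 2 K = 4 K^{2}$)
$J{\left(f \right)} = 3721$ ($J{\left(f \right)} = \left(-3 + 4 \left(-4\right)^{2}\right)^{2} = \left(-3 + 4 \cdot 16\right)^{2} = \left(-3 + 64\right)^{2} = 61^{2} = 3721$)
$\sqrt{\left(\frac{1671}{Z} + \frac{1667}{J{\left(-18 \right)}}\right) - 4792} = \sqrt{\left(\frac{1671}{2232} + \frac{1667}{3721}\right) - 4792} = \sqrt{\left(1671 \cdot \frac{1}{2232} + 1667 \cdot \frac{1}{3721}\right) - 4792} = \sqrt{\left(\frac{557}{744} + \frac{1667}{3721}\right) - 4792} = \sqrt{\frac{3312845}{2768424} - 4792} = \sqrt{- \frac{13262974963}{2768424}} = \frac{i \sqrt{2466913343118}}{22692}$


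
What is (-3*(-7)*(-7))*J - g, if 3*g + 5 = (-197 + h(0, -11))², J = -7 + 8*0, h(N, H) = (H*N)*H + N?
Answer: -35717/3 ≈ -11906.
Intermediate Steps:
h(N, H) = N + N*H² (h(N, H) = N*H² + N = N + N*H²)
J = -7 (J = -7 + 0 = -7)
g = 38804/3 (g = -5/3 + (-197 + 0*(1 + (-11)²))²/3 = -5/3 + (-197 + 0*(1 + 121))²/3 = -5/3 + (-197 + 0*122)²/3 = -5/3 + (-197 + 0)²/3 = -5/3 + (⅓)*(-197)² = -5/3 + (⅓)*38809 = -5/3 + 38809/3 = 38804/3 ≈ 12935.)
(-3*(-7)*(-7))*J - g = (-3*(-7)*(-7))*(-7) - 1*38804/3 = (21*(-7))*(-7) - 38804/3 = -147*(-7) - 38804/3 = 1029 - 38804/3 = -35717/3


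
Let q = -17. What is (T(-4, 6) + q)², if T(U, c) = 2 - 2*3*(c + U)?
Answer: 729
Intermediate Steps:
T(U, c) = 2 - 6*U - 6*c (T(U, c) = 2 - 2*3*(U + c) = 2 - 2*(3*U + 3*c) = 2 - (6*U + 6*c) = 2 + (-6*U - 6*c) = 2 - 6*U - 6*c)
(T(-4, 6) + q)² = ((2 - 6*(-4) - 6*6) - 17)² = ((2 + 24 - 36) - 17)² = (-10 - 17)² = (-27)² = 729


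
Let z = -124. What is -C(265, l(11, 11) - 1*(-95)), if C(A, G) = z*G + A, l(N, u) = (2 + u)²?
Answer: 32471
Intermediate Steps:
C(A, G) = A - 124*G (C(A, G) = -124*G + A = A - 124*G)
-C(265, l(11, 11) - 1*(-95)) = -(265 - 124*((2 + 11)² - 1*(-95))) = -(265 - 124*(13² + 95)) = -(265 - 124*(169 + 95)) = -(265 - 124*264) = -(265 - 32736) = -1*(-32471) = 32471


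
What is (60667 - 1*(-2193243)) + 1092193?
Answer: 3346103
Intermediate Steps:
(60667 - 1*(-2193243)) + 1092193 = (60667 + 2193243) + 1092193 = 2253910 + 1092193 = 3346103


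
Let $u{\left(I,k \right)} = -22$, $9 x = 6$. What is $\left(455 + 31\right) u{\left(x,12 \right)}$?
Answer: $-10692$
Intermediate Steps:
$x = \frac{2}{3}$ ($x = \frac{1}{9} \cdot 6 = \frac{2}{3} \approx 0.66667$)
$\left(455 + 31\right) u{\left(x,12 \right)} = \left(455 + 31\right) \left(-22\right) = 486 \left(-22\right) = -10692$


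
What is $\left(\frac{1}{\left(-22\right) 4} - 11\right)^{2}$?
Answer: $\frac{938961}{7744} \approx 121.25$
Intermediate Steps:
$\left(\frac{1}{\left(-22\right) 4} - 11\right)^{2} = \left(\frac{1}{-88} - 11\right)^{2} = \left(- \frac{1}{88} - 11\right)^{2} = \left(- \frac{969}{88}\right)^{2} = \frac{938961}{7744}$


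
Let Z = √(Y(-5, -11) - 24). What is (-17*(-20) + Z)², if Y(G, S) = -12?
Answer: 115564 + 4080*I ≈ 1.1556e+5 + 4080.0*I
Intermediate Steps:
Z = 6*I (Z = √(-12 - 24) = √(-36) = 6*I ≈ 6.0*I)
(-17*(-20) + Z)² = (-17*(-20) + 6*I)² = (340 + 6*I)²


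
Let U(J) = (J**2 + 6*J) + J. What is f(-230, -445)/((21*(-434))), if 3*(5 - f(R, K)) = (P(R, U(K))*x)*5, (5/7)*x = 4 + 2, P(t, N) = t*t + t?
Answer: 737375/9114 ≈ 80.906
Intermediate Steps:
U(J) = J**2 + 7*J
P(t, N) = t + t**2 (P(t, N) = t**2 + t = t + t**2)
x = 42/5 (x = 7*(4 + 2)/5 = (7/5)*6 = 42/5 ≈ 8.4000)
f(R, K) = 5 - 14*R*(1 + R) (f(R, K) = 5 - (R*(1 + R))*(42/5)*5/3 = 5 - 42*R*(1 + R)/5*5/3 = 5 - 14*R*(1 + R))
f(-230, -445)/((21*(-434))) = (5 - 14*(-230)*(1 - 230))/((21*(-434))) = (5 - 14*(-230)*(-229))/(-9114) = (5 - 737380)*(-1/9114) = -737375*(-1/9114) = 737375/9114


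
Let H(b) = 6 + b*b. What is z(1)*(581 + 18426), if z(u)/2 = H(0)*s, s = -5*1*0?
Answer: 0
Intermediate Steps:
H(b) = 6 + b²
s = 0 (s = -5*0 = 0)
z(u) = 0 (z(u) = 2*((6 + 0²)*0) = 2*((6 + 0)*0) = 2*(6*0) = 2*0 = 0)
z(1)*(581 + 18426) = 0*(581 + 18426) = 0*19007 = 0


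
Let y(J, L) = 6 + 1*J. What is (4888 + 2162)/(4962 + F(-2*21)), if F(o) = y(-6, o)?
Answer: 1175/827 ≈ 1.4208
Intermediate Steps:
y(J, L) = 6 + J
F(o) = 0 (F(o) = 6 - 6 = 0)
(4888 + 2162)/(4962 + F(-2*21)) = (4888 + 2162)/(4962 + 0) = 7050/4962 = 7050*(1/4962) = 1175/827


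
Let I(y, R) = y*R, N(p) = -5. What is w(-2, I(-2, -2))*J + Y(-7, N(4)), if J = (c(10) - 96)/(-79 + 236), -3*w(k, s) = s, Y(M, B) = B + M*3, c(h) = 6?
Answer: -3962/157 ≈ -25.236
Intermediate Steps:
Y(M, B) = B + 3*M
I(y, R) = R*y
w(k, s) = -s/3
J = -90/157 (J = (6 - 96)/(-79 + 236) = -90/157 ≈ -0.57325)
w(-2, I(-2, -2))*J + Y(-7, N(4)) = -(-2)*(-2)/3*(-90/157) + (-5 + 3*(-7)) = -1/3*4*(-90/157) + (-5 - 21) = -4/3*(-90/157) - 26 = 120/157 - 26 = -3962/157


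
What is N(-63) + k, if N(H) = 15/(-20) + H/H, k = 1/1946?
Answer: 975/3892 ≈ 0.25051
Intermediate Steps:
k = 1/1946 ≈ 0.00051387
N(H) = 1/4 (N(H) = 15*(-1/20) + 1 = -3/4 + 1 = 1/4)
N(-63) + k = 1/4 + 1/1946 = 975/3892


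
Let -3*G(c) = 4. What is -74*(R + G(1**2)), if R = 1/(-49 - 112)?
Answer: 47878/483 ≈ 99.126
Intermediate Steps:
G(c) = -4/3 (G(c) = -1/3*4 = -4/3)
R = -1/161 (R = 1/(-161) = -1/161 ≈ -0.0062112)
-74*(R + G(1**2)) = -74*(-1/161 - 4/3) = -74*(-647/483) = 47878/483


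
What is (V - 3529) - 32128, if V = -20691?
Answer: -56348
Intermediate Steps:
(V - 3529) - 32128 = (-20691 - 3529) - 32128 = -24220 - 32128 = -56348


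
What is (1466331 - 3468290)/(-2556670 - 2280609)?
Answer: 2001959/4837279 ≈ 0.41386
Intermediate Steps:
(1466331 - 3468290)/(-2556670 - 2280609) = -2001959/(-4837279) = -2001959*(-1/4837279) = 2001959/4837279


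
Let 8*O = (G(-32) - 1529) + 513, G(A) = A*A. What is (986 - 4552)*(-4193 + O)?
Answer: 14948672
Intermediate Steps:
G(A) = A²
O = 1 (O = (((-32)² - 1529) + 513)/8 = ((1024 - 1529) + 513)/8 = (-505 + 513)/8 = (⅛)*8 = 1)
(986 - 4552)*(-4193 + O) = (986 - 4552)*(-4193 + 1) = -3566*(-4192) = 14948672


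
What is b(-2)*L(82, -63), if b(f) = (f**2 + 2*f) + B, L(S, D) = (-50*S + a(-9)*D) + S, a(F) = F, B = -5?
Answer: 17255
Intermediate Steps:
L(S, D) = -49*S - 9*D (L(S, D) = (-50*S - 9*D) + S = -49*S - 9*D)
b(f) = -5 + f**2 + 2*f (b(f) = (f**2 + 2*f) - 5 = -5 + f**2 + 2*f)
b(-2)*L(82, -63) = (-5 + (-2)**2 + 2*(-2))*(-49*82 - 9*(-63)) = (-5 + 4 - 4)*(-4018 + 567) = -5*(-3451) = 17255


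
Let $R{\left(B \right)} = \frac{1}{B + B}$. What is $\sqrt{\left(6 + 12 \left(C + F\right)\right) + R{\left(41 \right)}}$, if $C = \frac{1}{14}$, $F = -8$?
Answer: $\frac{i \sqrt{29366414}}{574} \approx 9.4409 i$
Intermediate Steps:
$C = \frac{1}{14} \approx 0.071429$
$R{\left(B \right)} = \frac{1}{2 B}$
$\sqrt{\left(6 + 12 \left(C + F\right)\right) + R{\left(41 \right)}} = \sqrt{\left(6 + 12 \left(\frac{1}{14} - 8\right)\right) + \frac{1}{2 \cdot 41}} = \sqrt{\left(6 + 12 \left(- \frac{111}{14}\right)\right) + \frac{1}{2} \cdot \frac{1}{41}} = \sqrt{\left(6 - \frac{666}{7}\right) + \frac{1}{82}} = \sqrt{- \frac{624}{7} + \frac{1}{82}} = \sqrt{- \frac{51161}{574}} = \frac{i \sqrt{29366414}}{574}$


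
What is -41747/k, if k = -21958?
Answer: 41747/21958 ≈ 1.9012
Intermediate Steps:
-41747/k = -41747/(-21958) = -41747*(-1/21958) = 41747/21958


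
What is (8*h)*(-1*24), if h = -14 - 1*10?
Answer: 4608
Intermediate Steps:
h = -24 (h = -14 - 10 = -24)
(8*h)*(-1*24) = (8*(-24))*(-1*24) = -192*(-24) = 4608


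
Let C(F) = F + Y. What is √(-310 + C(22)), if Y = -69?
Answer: I*√357 ≈ 18.894*I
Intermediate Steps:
C(F) = -69 + F (C(F) = F - 69 = -69 + F)
√(-310 + C(22)) = √(-310 + (-69 + 22)) = √(-310 - 47) = √(-357) = I*√357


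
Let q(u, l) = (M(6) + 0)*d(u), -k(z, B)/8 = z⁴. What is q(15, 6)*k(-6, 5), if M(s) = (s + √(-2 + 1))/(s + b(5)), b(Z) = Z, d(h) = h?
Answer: -933120/11 - 155520*I/11 ≈ -84829.0 - 14138.0*I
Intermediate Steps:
k(z, B) = -8*z⁴
M(s) = (I + s)/(5 + s) (M(s) = (s + √(-2 + 1))/(s + 5) = (s + √(-1))/(5 + s) = (s + I)/(5 + s) = (I + s)/(5 + s))
q(u, l) = u*(6/11 + I/11) (q(u, l) = ((I + 6)/(5 + 6) + 0)*u = ((6 + I)/11 + 0)*u = ((6/11 + I/11) + 0)*u = (6/11 + I/11)*u = u*(6/11 + I/11))
q(15, 6)*k(-6, 5) = ((1/11)*15*(6 + I))*(-8*(-6)⁴) = (90/11 + 15*I/11)*(-8*1296) = (90/11 + 15*I/11)*(-10368) = -933120/11 - 155520*I/11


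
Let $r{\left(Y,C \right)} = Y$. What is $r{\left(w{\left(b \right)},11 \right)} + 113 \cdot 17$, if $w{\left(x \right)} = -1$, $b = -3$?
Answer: $1920$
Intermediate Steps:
$r{\left(w{\left(b \right)},11 \right)} + 113 \cdot 17 = -1 + 113 \cdot 17 = -1 + 1921 = 1920$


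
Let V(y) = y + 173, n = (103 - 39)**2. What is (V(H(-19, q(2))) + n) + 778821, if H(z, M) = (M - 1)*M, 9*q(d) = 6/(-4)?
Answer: 28191247/36 ≈ 7.8309e+5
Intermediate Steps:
q(d) = -1/6 (q(d) = (6/(-4))/9 = (6*(-1/4))/9 = (1/9)*(-3/2) = -1/6)
H(z, M) = M*(-1 + M) (H(z, M) = (-1 + M)*M = M*(-1 + M))
n = 4096 (n = 64**2 = 4096)
V(y) = 173 + y
(V(H(-19, q(2))) + n) + 778821 = ((173 - (-1 - 1/6)/6) + 4096) + 778821 = ((173 - 1/6*(-7/6)) + 4096) + 778821 = ((173 + 7/36) + 4096) + 778821 = (6235/36 + 4096) + 778821 = 153691/36 + 778821 = 28191247/36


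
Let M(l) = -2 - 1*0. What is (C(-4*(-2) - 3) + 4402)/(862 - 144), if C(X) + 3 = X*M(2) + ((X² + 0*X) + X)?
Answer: 4419/718 ≈ 6.1546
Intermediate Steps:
M(l) = -2 (M(l) = -2 + 0 = -2)
C(X) = -3 + X² - X (C(X) = -3 + (X*(-2) + ((X² + 0*X) + X)) = -3 + (-2*X + ((X² + 0) + X)) = -3 + (-2*X + (X² + X)) = -3 + (-2*X + (X + X²)) = -3 + (X² - X) = -3 + X² - X)
(C(-4*(-2) - 3) + 4402)/(862 - 144) = ((-3 + (-4*(-2) - 3)² - (-4*(-2) - 3)) + 4402)/(862 - 144) = ((-3 + (8 - 3)² - (8 - 3)) + 4402)/718 = ((-3 + 5² - 1*5) + 4402)*(1/718) = ((-3 + 25 - 5) + 4402)*(1/718) = (17 + 4402)*(1/718) = 4419*(1/718) = 4419/718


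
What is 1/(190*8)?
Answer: 1/1520 ≈ 0.00065789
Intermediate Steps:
1/(190*8) = 1/1520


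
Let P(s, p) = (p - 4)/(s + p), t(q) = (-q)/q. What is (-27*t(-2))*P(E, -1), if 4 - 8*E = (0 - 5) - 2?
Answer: -360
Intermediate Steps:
t(q) = -1
E = 11/8 (E = ½ - ((0 - 5) - 2)/8 = ½ - (-5 - 2)/8 = ½ - ⅛*(-7) = ½ + 7/8 = 11/8 ≈ 1.3750)
P(s, p) = (-4 + p)/(p + s)
(-27*t(-2))*P(E, -1) = (-27*(-1))*((-4 - 1)/(-1 + 11/8)) = 27*(-5/(3/8)) = 27*((8/3)*(-5)) = 27*(-40/3) = -360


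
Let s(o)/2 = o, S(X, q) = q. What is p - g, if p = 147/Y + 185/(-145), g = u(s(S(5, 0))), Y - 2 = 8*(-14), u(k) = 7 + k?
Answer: -30663/3190 ≈ -9.6122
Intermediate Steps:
s(o) = 2*o
Y = -110 (Y = 2 + 8*(-14) = 2 - 112 = -110)
g = 7 (g = 7 + 2*0 = 7 + 0 = 7)
p = -8333/3190 (p = 147/(-110) + 185/(-145) = 147*(-1/110) + 185*(-1/145) = -147/110 - 37/29 = -8333/3190 ≈ -2.6122)
p - g = -8333/3190 - 1*7 = -8333/3190 - 7 = -30663/3190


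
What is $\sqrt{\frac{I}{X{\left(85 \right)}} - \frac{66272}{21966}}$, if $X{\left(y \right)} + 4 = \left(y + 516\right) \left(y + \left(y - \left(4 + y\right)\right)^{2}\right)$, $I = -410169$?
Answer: $\frac{i \sqrt{88650801063469281}}{95233593} \approx 3.1264 i$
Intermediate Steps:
$X{\left(y \right)} = -4 + \left(16 + y\right) \left(516 + y\right)$ ($X{\left(y \right)} = -4 + \left(y + 516\right) \left(y + \left(y - \left(4 + y\right)\right)^{2}\right) = -4 + \left(516 + y\right) \left(y + \left(-4\right)^{2}\right) = -4 + \left(516 + y\right) \left(y + 16\right) = -4 + \left(516 + y\right) \left(16 + y\right) = -4 + \left(16 + y\right) \left(516 + y\right)$)
$\sqrt{\frac{I}{X{\left(85 \right)}} - \frac{66272}{21966}} = \sqrt{- \frac{410169}{8252 + 85^{2} + 532 \cdot 85} - \frac{66272}{21966}} = \sqrt{- \frac{410169}{8252 + 7225 + 45220} - \frac{33136}{10983}} = \sqrt{- \frac{410169}{60697} - \frac{33136}{10983}} = \sqrt{- \frac{930877417}{95233593}} = \frac{i \sqrt{88650801063469281}}{95233593}$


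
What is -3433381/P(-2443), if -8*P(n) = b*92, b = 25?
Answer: 6866762/575 ≈ 11942.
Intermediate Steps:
P(n) = -575/2 (P(n) = -25*92/8 = -⅛*2300 = -575/2)
-3433381/P(-2443) = -3433381/(-575/2) = -3433381*(-2/575) = 6866762/575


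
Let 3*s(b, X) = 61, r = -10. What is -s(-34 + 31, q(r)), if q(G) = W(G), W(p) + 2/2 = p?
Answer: -61/3 ≈ -20.333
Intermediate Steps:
W(p) = -1 + p
q(G) = -1 + G
s(b, X) = 61/3 (s(b, X) = (⅓)*61 = 61/3)
-s(-34 + 31, q(r)) = -1*61/3 = -61/3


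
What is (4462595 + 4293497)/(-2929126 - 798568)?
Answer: -4378046/1863847 ≈ -2.3489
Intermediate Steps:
(4462595 + 4293497)/(-2929126 - 798568) = 8756092/(-3727694) = 8756092*(-1/3727694) = -4378046/1863847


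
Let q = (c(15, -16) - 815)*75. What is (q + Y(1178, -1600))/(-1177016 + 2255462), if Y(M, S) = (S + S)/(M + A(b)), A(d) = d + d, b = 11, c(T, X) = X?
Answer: -10999/190314 ≈ -0.057794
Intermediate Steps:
q = -62325 (q = (-16 - 815)*75 = -831*75 = -62325)
A(d) = 2*d
Y(M, S) = 2*S/(22 + M) (Y(M, S) = (S + S)/(M + 2*11) = (2*S)/(M + 22) = (2*S)/(22 + M) = 2*S/(22 + M))
(q + Y(1178, -1600))/(-1177016 + 2255462) = (-62325 + 2*(-1600)/(22 + 1178))/(-1177016 + 2255462) = (-62325 + 2*(-1600)/1200)/1078446 = (-62325 + 2*(-1600)*(1/1200))*(1/1078446) = (-62325 - 8/3)*(1/1078446) = -186983/3*1/1078446 = -10999/190314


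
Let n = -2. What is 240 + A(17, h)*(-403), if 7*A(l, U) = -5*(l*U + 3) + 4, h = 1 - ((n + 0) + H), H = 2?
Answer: 40368/7 ≈ 5766.9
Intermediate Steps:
h = 1 (h = 1 - ((-2 + 0) + 2) = 1 - (-2 + 2) = 1 - 1*0 = 1 + 0 = 1)
A(l, U) = -11/7 - 5*U*l/7 (A(l, U) = (-5*(l*U + 3) + 4)/7 = (-5*(U*l + 3) + 4)/7 = (-5*(3 + U*l) + 4)/7 = ((-15 - 5*U*l) + 4)/7 = (-11 - 5*U*l)/7 = -11/7 - 5*U*l/7)
240 + A(17, h)*(-403) = 240 + (-11/7 - 5/7*1*17)*(-403) = 240 + (-11/7 - 85/7)*(-403) = 240 - 96/7*(-403) = 240 + 38688/7 = 40368/7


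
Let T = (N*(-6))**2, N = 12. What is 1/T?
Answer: 1/5184 ≈ 0.00019290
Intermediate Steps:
T = 5184 (T = (12*(-6))**2 = (-72)**2 = 5184)
1/T = 1/5184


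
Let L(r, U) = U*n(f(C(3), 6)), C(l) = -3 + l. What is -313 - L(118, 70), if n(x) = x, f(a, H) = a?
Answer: -313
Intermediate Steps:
L(r, U) = 0 (L(r, U) = U*(-3 + 3) = U*0 = 0)
-313 - L(118, 70) = -313 - 1*0 = -313 + 0 = -313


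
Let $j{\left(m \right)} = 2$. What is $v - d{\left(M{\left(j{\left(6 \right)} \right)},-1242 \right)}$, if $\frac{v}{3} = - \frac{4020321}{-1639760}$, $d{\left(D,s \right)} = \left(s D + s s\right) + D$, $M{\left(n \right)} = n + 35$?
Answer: $- \frac{2454129823757}{1639760} \approx -1.4966 \cdot 10^{6}$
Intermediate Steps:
$M{\left(n \right)} = 35 + n$
$d{\left(D,s \right)} = D + s^{2} + D s$ ($d{\left(D,s \right)} = \left(D s + s^{2}\right) + D = \left(s^{2} + D s\right) + D = D + s^{2} + D s$)
$v = \frac{12060963}{1639760}$ ($v = 3 \left(- \frac{4020321}{-1639760}\right) = 3 \left(\left(-4020321\right) \left(- \frac{1}{1639760}\right)\right) = 3 \cdot \frac{4020321}{1639760} = \frac{12060963}{1639760} \approx 7.3553$)
$v - d{\left(M{\left(j{\left(6 \right)} \right)},-1242 \right)} = \frac{12060963}{1639760} - \left(\left(35 + 2\right) + \left(-1242\right)^{2} + \left(35 + 2\right) \left(-1242\right)\right) = \frac{12060963}{1639760} - \left(37 + 1542564 + 37 \left(-1242\right)\right) = \frac{12060963}{1639760} - \left(37 + 1542564 - 45954\right) = \frac{12060963}{1639760} - 1496647 = - \frac{2454129823757}{1639760}$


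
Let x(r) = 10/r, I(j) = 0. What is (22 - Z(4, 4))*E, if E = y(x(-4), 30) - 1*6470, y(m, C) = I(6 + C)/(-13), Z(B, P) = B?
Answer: -116460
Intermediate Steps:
y(m, C) = 0 (y(m, C) = 0/(-13) = 0*(-1/13) = 0)
E = -6470 (E = 0 - 1*6470 = 0 - 6470 = -6470)
(22 - Z(4, 4))*E = (22 - 1*4)*(-6470) = (22 - 4)*(-6470) = 18*(-6470) = -116460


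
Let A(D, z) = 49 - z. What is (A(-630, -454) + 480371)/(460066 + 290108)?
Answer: 240437/375087 ≈ 0.64102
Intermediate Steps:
(A(-630, -454) + 480371)/(460066 + 290108) = ((49 - 1*(-454)) + 480371)/(460066 + 290108) = ((49 + 454) + 480371)/750174 = (503 + 480371)*(1/750174) = 480874*(1/750174) = 240437/375087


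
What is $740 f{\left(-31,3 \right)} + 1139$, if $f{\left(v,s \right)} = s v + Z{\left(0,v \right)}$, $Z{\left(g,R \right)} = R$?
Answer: $-90621$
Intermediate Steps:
$f{\left(v,s \right)} = v + s v$ ($f{\left(v,s \right)} = s v + v = v + s v$)
$740 f{\left(-31,3 \right)} + 1139 = 740 \left(- 31 \left(1 + 3\right)\right) + 1139 = 740 \left(\left(-31\right) 4\right) + 1139 = 740 \left(-124\right) + 1139 = -91760 + 1139 = -90621$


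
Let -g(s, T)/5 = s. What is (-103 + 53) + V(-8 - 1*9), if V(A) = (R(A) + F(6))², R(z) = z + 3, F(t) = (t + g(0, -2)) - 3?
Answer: 71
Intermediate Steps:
g(s, T) = -5*s
F(t) = -3 + t (F(t) = (t - 5*0) - 3 = (t + 0) - 3 = t - 3 = -3 + t)
R(z) = 3 + z
V(A) = (6 + A)² (V(A) = ((3 + A) + (-3 + 6))² = ((3 + A) + 3)² = (6 + A)²)
(-103 + 53) + V(-8 - 1*9) = (-103 + 53) + (6 + (-8 - 1*9))² = -50 + (6 + (-8 - 9))² = -50 + (6 - 17)² = -50 + (-11)² = -50 + 121 = 71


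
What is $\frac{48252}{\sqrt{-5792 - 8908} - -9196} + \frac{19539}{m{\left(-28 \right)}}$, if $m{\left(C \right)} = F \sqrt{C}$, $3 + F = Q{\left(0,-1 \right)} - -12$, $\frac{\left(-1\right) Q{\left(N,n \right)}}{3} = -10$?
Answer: $\frac{3 \left(- 767866 \sqrt{7} - 112588 i - 5845 i \sqrt{21}\right)}{14 \left(- 4598 i + 35 \sqrt{3}\right)} \approx 5.2462 - 94.749 i$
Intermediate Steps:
$Q{\left(N,n \right)} = 30$ ($Q{\left(N,n \right)} = \left(-3\right) \left(-10\right) = 30$)
$F = 39$ ($F = -3 + \left(30 - -12\right) = -3 + \left(30 + 12\right) = -3 + 42 = 39$)
$m{\left(C \right)} = 39 \sqrt{C}$
$\frac{48252}{\sqrt{-5792 - 8908} - -9196} + \frac{19539}{m{\left(-28 \right)}} = \frac{48252}{\sqrt{-5792 - 8908} - -9196} + \frac{19539}{39 \sqrt{-28}} = \frac{48252}{\sqrt{-14700} + 9196} + \frac{19539}{39 \cdot 2 i \sqrt{7}} = \frac{48252}{70 i \sqrt{3} + 9196} + \frac{19539}{78 i \sqrt{7}} = \frac{48252}{9196 + 70 i \sqrt{3}} + 19539 \left(- \frac{i \sqrt{7}}{546}\right) = \frac{48252}{9196 + 70 i \sqrt{3}} - \frac{501 i \sqrt{7}}{14}$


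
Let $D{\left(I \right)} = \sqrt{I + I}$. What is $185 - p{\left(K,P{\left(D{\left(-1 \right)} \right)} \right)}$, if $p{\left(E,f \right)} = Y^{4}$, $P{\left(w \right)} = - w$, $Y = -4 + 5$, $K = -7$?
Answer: $184$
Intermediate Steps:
$D{\left(I \right)} = \sqrt{2} \sqrt{I}$ ($D{\left(I \right)} = \sqrt{2 I} = \sqrt{2} \sqrt{I}$)
$Y = 1$
$p{\left(E,f \right)} = 1$ ($p{\left(E,f \right)} = 1^{4} = 1$)
$185 - p{\left(K,P{\left(D{\left(-1 \right)} \right)} \right)} = 185 - 1 = 184$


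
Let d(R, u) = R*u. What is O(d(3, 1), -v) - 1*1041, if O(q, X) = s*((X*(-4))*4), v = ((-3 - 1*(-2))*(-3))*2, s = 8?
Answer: -273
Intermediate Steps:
v = 6 (v = ((-3 + 2)*(-3))*2 = -1*(-3)*2 = 3*2 = 6)
O(q, X) = -128*X (O(q, X) = 8*((X*(-4))*4) = 8*(-4*X*4) = 8*(-16*X) = -128*X)
O(d(3, 1), -v) - 1*1041 = -(-128)*6 - 1*1041 = -128*(-6) - 1041 = 768 - 1041 = -273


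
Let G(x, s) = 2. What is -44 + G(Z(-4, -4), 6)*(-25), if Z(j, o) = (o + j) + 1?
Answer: -94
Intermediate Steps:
Z(j, o) = 1 + j + o (Z(j, o) = (j + o) + 1 = 1 + j + o)
-44 + G(Z(-4, -4), 6)*(-25) = -44 + 2*(-25) = -44 - 50 = -94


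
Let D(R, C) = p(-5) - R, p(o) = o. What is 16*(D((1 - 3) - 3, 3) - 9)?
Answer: -144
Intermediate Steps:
D(R, C) = -5 - R
16*(D((1 - 3) - 3, 3) - 9) = 16*((-5 - ((1 - 3) - 3)) - 9) = 16*((-5 - (-2 - 3)) - 9) = 16*((-5 - 1*(-5)) - 9) = 16*((-5 + 5) - 9) = 16*(0 - 9) = 16*(-9) = -144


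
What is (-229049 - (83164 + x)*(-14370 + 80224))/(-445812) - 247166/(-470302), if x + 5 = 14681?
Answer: 505074460648385/34944379204 ≈ 14454.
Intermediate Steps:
x = 14676 (x = -5 + 14681 = 14676)
(-229049 - (83164 + x)*(-14370 + 80224))/(-445812) - 247166/(-470302) = (-229049 - (83164 + 14676)*(-14370 + 80224))/(-445812) - 247166/(-470302) = (-229049 - 97840*65854)*(-1/445812) - 247166*(-1/470302) = (-229049 - 1*6443155360)*(-1/445812) + 123583/235151 = (-229049 - 6443155360)*(-1/445812) + 123583/235151 = -6443384409*(-1/445812) + 123583/235151 = 2147794803/148604 + 123583/235151 = 505074460648385/34944379204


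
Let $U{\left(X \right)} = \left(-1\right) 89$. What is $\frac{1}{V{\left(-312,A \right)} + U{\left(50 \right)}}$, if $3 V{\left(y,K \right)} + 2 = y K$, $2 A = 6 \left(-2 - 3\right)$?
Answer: $\frac{3}{4411} \approx 0.00068012$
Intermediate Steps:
$U{\left(X \right)} = -89$
$A = -15$ ($A = \frac{6 \left(-2 - 3\right)}{2} = \frac{6 \left(-5\right)}{2} = \frac{1}{2} \left(-30\right) = -15$)
$V{\left(y,K \right)} = - \frac{2}{3} + \frac{K y}{3}$ ($V{\left(y,K \right)} = - \frac{2}{3} + \frac{y K}{3} = - \frac{2}{3} + \frac{K y}{3}$)
$\frac{1}{V{\left(-312,A \right)} + U{\left(50 \right)}} = \frac{1}{\left(- \frac{2}{3} + \frac{1}{3} \left(-15\right) \left(-312\right)\right) - 89} = \frac{1}{\left(- \frac{2}{3} + 1560\right) - 89} = \frac{1}{\frac{4678}{3} - 89} = \frac{1}{\frac{4411}{3}} = \frac{3}{4411}$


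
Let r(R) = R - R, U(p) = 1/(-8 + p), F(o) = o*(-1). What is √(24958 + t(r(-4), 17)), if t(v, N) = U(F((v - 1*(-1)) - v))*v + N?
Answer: 15*√111 ≈ 158.03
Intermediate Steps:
F(o) = -o
r(R) = 0
t(v, N) = N - v/9 (t(v, N) = v/(-8 - ((v - 1*(-1)) - v)) + N = v/(-8 - ((v + 1) - v)) + N = v/(-8 - ((1 + v) - v)) + N = v/(-8 - 1*1) + N = v/(-8 - 1) + N = v/(-9) + N = -v/9 + N = N - v/9)
√(24958 + t(r(-4), 17)) = √(24958 + (17 - ⅑*0)) = √(24958 + (17 + 0)) = √(24958 + 17) = √24975 = 15*√111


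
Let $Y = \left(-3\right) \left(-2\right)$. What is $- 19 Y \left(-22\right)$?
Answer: $2508$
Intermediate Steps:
$Y = 6$
$- 19 Y \left(-22\right) = \left(-19\right) 6 \left(-22\right) = \left(-114\right) \left(-22\right) = 2508$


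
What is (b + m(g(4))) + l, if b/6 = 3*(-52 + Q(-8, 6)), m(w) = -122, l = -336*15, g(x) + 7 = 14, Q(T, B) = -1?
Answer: -6116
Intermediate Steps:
g(x) = 7 (g(x) = -7 + 14 = 7)
l = -5040
b = -954 (b = 6*(3*(-52 - 1)) = 6*(3*(-53)) = 6*(-159) = -954)
(b + m(g(4))) + l = (-954 - 122) - 5040 = -1076 - 5040 = -6116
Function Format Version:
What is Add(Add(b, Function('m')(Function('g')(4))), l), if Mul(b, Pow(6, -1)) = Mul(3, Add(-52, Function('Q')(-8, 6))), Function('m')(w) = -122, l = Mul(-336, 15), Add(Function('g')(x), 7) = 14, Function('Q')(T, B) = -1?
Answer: -6116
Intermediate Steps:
Function('g')(x) = 7 (Function('g')(x) = Add(-7, 14) = 7)
l = -5040
b = -954 (b = Mul(6, Mul(3, Add(-52, -1))) = Mul(6, Mul(3, -53)) = Mul(6, -159) = -954)
Add(Add(b, Function('m')(Function('g')(4))), l) = Add(Add(-954, -122), -5040) = Add(-1076, -5040) = -6116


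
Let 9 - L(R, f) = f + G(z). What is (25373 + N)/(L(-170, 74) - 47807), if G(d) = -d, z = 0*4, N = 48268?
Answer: -73641/47872 ≈ -1.5383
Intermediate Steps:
z = 0
L(R, f) = 9 - f (L(R, f) = 9 - (f - 1*0) = 9 - (f + 0) = 9 - f)
(25373 + N)/(L(-170, 74) - 47807) = (25373 + 48268)/((9 - 1*74) - 47807) = 73641/((9 - 74) - 47807) = 73641/(-65 - 47807) = 73641/(-47872) = 73641*(-1/47872) = -73641/47872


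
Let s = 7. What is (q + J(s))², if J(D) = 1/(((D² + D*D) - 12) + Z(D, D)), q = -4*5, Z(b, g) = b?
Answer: 3455881/8649 ≈ 399.57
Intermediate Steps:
q = -20
J(D) = 1/(-12 + D + 2*D²) (J(D) = 1/(((D² + D*D) - 12) + D) = 1/(((D² + D²) - 12) + D) = 1/((2*D² - 12) + D) = 1/((-12 + 2*D²) + D) = 1/(-12 + D + 2*D²))
(q + J(s))² = (-20 + 1/(-12 + 7 + 2*7²))² = (-20 + 1/(-12 + 7 + 2*49))² = (-20 + 1/(-12 + 7 + 98))² = (-20 + 1/93)² = (-1859/93)² = 3455881/8649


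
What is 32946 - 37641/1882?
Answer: 61966731/1882 ≈ 32926.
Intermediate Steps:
32946 - 37641/1882 = 61966731/1882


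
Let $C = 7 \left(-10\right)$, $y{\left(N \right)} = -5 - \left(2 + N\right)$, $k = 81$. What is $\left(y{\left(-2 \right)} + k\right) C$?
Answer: $-5320$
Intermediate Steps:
$y{\left(N \right)} = -7 - N$
$C = -70$
$\left(y{\left(-2 \right)} + k\right) C = \left(\left(-7 - -2\right) + 81\right) \left(-70\right) = \left(\left(-7 + 2\right) + 81\right) \left(-70\right) = \left(-5 + 81\right) \left(-70\right) = 76 \left(-70\right) = -5320$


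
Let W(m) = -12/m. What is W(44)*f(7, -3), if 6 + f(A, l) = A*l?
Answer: 81/11 ≈ 7.3636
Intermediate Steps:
f(A, l) = -6 + A*l
W(44)*f(7, -3) = (-12/44)*(-6 + 7*(-3)) = (-12*1/44)*(-6 - 21) = -3/11*(-27) = 81/11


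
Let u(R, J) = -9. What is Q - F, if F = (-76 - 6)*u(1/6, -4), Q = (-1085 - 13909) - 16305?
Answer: -32037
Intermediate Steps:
Q = -31299 (Q = -14994 - 16305 = -31299)
F = 738 (F = (-76 - 6)*(-9) = -82*(-9) = 738)
Q - F = -31299 - 1*738 = -31299 - 738 = -32037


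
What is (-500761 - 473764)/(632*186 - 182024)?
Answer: 974525/64472 ≈ 15.115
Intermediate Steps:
(-500761 - 473764)/(632*186 - 182024) = -974525/(117552 - 182024) = -974525/(-64472) = -974525*(-1/64472) = 974525/64472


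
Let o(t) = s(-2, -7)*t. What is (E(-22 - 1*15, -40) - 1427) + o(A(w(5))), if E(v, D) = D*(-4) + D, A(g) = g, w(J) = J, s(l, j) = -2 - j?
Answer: -1282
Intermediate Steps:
o(t) = 5*t (o(t) = (-2 - 1*(-7))*t = (-2 + 7)*t = 5*t)
E(v, D) = -3*D (E(v, D) = -4*D + D = -3*D)
(E(-22 - 1*15, -40) - 1427) + o(A(w(5))) = (-3*(-40) - 1427) + 5*5 = (120 - 1427) + 25 = -1307 + 25 = -1282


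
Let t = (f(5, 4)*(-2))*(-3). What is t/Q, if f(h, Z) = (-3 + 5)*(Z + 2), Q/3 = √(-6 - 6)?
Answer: -4*I*√3 ≈ -6.9282*I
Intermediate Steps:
Q = 6*I*√3 (Q = 3*√(-6 - 6) = 3*√(-12) = 3*(2*I*√3) = 6*I*√3 ≈ 10.392*I)
f(h, Z) = 4 + 2*Z (f(h, Z) = 2*(2 + Z) = 4 + 2*Z)
t = 72 (t = ((4 + 2*4)*(-2))*(-3) = ((4 + 8)*(-2))*(-3) = (12*(-2))*(-3) = -24*(-3) = 72)
t/Q = 72/(6*I*√3) = -I*√3/18*72 = -4*I*√3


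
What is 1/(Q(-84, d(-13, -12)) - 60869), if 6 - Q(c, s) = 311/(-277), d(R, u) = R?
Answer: -277/16858740 ≈ -1.6431e-5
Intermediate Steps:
Q(c, s) = 1973/277 (Q(c, s) = 6 - 311/(-277) = 6 - 311*(-1)/277 = 6 - 1*(-311/277) = 6 + 311/277 = 1973/277)
1/(Q(-84, d(-13, -12)) - 60869) = 1/(1973/277 - 60869) = 1/(-16858740/277) = -277/16858740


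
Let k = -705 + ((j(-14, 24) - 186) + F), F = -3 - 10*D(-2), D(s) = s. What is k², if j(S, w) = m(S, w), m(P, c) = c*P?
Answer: 1464100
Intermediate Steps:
m(P, c) = P*c
j(S, w) = S*w
F = 17 (F = -3 - 10*(-2) = -3 + 20 = 17)
k = -1210 (k = -705 + ((-14*24 - 186) + 17) = -705 + ((-336 - 186) + 17) = -705 + (-522 + 17) = -705 - 505 = -1210)
k² = (-1210)² = 1464100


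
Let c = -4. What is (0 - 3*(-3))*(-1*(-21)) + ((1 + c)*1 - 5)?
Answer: 181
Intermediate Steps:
(0 - 3*(-3))*(-1*(-21)) + ((1 + c)*1 - 5) = (0 - 3*(-3))*(-1*(-21)) + ((1 - 4)*1 - 5) = (0 + 9)*21 + (-3*1 - 5) = 9*21 + (-3 - 5) = 189 - 8 = 181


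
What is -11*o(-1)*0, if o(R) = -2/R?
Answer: 0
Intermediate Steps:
-11*o(-1)*0 = -(-22)/(-1)*0 = -(-22)*(-1)*0 = -11*2*0 = -22*0 = 0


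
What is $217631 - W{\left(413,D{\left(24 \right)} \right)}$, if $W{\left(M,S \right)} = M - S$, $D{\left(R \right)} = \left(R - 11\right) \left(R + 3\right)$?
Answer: $217569$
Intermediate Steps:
$D{\left(R \right)} = \left(-11 + R\right) \left(3 + R\right)$
$217631 - W{\left(413,D{\left(24 \right)} \right)} = 217631 - \left(413 - \left(-33 + 24^{2} - 192\right)\right) = 217631 - \left(413 - \left(-33 + 576 - 192\right)\right) = 217631 - \left(413 - 351\right) = 217631 - 62 = 217569$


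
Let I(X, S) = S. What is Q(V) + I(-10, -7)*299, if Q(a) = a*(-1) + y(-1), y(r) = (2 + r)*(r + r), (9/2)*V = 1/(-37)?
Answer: -697633/333 ≈ -2095.0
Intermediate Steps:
V = -2/333 (V = (2/9)/(-37) = (2/9)*(-1/37) = -2/333 ≈ -0.0060060)
y(r) = 2*r*(2 + r) (y(r) = (2 + r)*(2*r) = 2*r*(2 + r))
Q(a) = -2 - a (Q(a) = a*(-1) + 2*(-1)*(2 - 1) = -a + 2*(-1)*1 = -a - 2 = -2 - a)
Q(V) + I(-10, -7)*299 = (-2 - 1*(-2/333)) - 7*299 = (-2 + 2/333) - 2093 = -664/333 - 2093 = -697633/333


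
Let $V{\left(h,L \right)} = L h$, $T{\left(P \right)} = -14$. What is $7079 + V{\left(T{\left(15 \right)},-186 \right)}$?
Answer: $9683$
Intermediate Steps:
$7079 + V{\left(T{\left(15 \right)},-186 \right)} = 7079 - -2604 = 7079 + 2604 = 9683$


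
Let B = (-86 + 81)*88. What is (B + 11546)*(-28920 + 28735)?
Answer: -2054610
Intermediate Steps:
B = -440 (B = -5*88 = -440)
(B + 11546)*(-28920 + 28735) = (-440 + 11546)*(-28920 + 28735) = 11106*(-185) = -2054610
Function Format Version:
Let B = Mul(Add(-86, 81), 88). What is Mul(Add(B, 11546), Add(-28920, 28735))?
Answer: -2054610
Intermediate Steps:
B = -440 (B = Mul(-5, 88) = -440)
Mul(Add(B, 11546), Add(-28920, 28735)) = Mul(Add(-440, 11546), Add(-28920, 28735)) = Mul(11106, -185) = -2054610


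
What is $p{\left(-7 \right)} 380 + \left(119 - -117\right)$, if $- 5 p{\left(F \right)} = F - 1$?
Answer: $844$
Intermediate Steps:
$p{\left(F \right)} = \frac{1}{5} - \frac{F}{5}$ ($p{\left(F \right)} = - \frac{F - 1}{5} = - \frac{-1 + F}{5} = \frac{1}{5} - \frac{F}{5}$)
$p{\left(-7 \right)} 380 + \left(119 - -117\right) = \left(\frac{1}{5} - - \frac{7}{5}\right) 380 + \left(119 - -117\right) = \left(\frac{1}{5} + \frac{7}{5}\right) 380 + \left(119 + 117\right) = \frac{8}{5} \cdot 380 + 236 = 608 + 236 = 844$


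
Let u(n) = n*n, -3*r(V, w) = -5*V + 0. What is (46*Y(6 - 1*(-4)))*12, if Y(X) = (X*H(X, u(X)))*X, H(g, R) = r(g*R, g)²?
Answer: 460000000000/3 ≈ 1.5333e+11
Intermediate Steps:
r(V, w) = 5*V/3 (r(V, w) = -(-5*V + 0)/3 = -(-5)*V/3 = 5*V/3)
u(n) = n²
H(g, R) = 25*R²*g²/9 (H(g, R) = (5*(g*R)/3)² = (5*(R*g)/3)² = (5*R*g/3)² = 25*R²*g²/9)
Y(X) = 25*X⁸/9 (Y(X) = (X*(25*(X²)²*X²/9))*X = (X*(25*X⁴*X²/9))*X = (X*(25*X⁶/9))*X = (25*X⁷/9)*X = 25*X⁸/9)
(46*Y(6 - 1*(-4)))*12 = (46*(25*(6 - 1*(-4))⁸/9))*12 = (46*(25*(6 + 4)⁸/9))*12 = (46*((25/9)*10⁸))*12 = (46*((25/9)*100000000))*12 = (46*(2500000000/9))*12 = (115000000000/9)*12 = 460000000000/3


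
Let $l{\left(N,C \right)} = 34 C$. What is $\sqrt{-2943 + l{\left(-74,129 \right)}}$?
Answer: $\sqrt{1443} \approx 37.987$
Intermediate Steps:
$\sqrt{-2943 + l{\left(-74,129 \right)}} = \sqrt{-2943 + 34 \cdot 129} = \sqrt{-2943 + 4386} = \sqrt{1443}$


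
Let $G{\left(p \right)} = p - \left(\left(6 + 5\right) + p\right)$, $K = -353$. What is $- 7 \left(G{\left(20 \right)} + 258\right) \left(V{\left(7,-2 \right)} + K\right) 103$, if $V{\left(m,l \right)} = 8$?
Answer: $61440015$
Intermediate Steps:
$G{\left(p \right)} = -11$ ($G{\left(p \right)} = p - \left(11 + p\right) = -11$)
$- 7 \left(G{\left(20 \right)} + 258\right) \left(V{\left(7,-2 \right)} + K\right) 103 = - 7 \left(-11 + 258\right) \left(8 - 353\right) 103 = - 7 \cdot 247 \left(-345\right) 103 = - 7 \left(\left(-85215\right) 103\right) = \left(-7\right) \left(-8777145\right) = 61440015$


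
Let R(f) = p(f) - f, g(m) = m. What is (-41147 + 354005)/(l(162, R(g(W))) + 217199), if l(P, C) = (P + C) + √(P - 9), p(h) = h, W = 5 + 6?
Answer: 34001563869/23622902084 - 469287*√17/23622902084 ≈ 1.4393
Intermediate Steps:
W = 11
R(f) = 0 (R(f) = f - f = 0)
l(P, C) = C + P + √(-9 + P) (l(P, C) = (C + P) + √(-9 + P) = C + P + √(-9 + P))
(-41147 + 354005)/(l(162, R(g(W))) + 217199) = (-41147 + 354005)/((0 + 162 + √(-9 + 162)) + 217199) = 312858/((0 + 162 + √153) + 217199) = 312858/((0 + 162 + 3*√17) + 217199) = 312858/((162 + 3*√17) + 217199) = 312858/(217361 + 3*√17)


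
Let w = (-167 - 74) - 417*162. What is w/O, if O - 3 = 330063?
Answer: -67795/330066 ≈ -0.20540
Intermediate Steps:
O = 330066 (O = 3 + 330063 = 330066)
w = -67795 (w = -241 - 67554 = -67795)
w/O = -67795/330066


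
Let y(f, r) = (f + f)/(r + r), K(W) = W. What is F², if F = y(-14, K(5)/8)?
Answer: 12544/25 ≈ 501.76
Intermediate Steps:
y(f, r) = f/r (y(f, r) = (2*f)/((2*r)) = (2*f)*(1/(2*r)) = f/r)
F = -112/5 (F = -14/(5/8) = -14/(5*(⅛)) = -14/5/8 = -14*8/5 = -112/5 ≈ -22.400)
F² = (-112/5)² = 12544/25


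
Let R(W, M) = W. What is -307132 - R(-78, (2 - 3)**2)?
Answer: -307054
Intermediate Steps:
-307132 - R(-78, (2 - 3)**2) = -307132 - 1*(-78) = -307132 + 78 = -307054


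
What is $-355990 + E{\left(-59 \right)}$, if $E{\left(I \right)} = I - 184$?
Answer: $-356233$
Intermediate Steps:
$E{\left(I \right)} = -184 + I$
$-355990 + E{\left(-59 \right)} = -355990 - 243 = -356233$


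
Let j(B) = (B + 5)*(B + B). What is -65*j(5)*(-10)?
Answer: 65000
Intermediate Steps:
j(B) = 2*B*(5 + B) (j(B) = (5 + B)*(2*B) = 2*B*(5 + B))
-65*j(5)*(-10) = -130*5*(5 + 5)*(-10) = -130*5*10*(-10) = -65*100*(-10) = -6500*(-10) = 65000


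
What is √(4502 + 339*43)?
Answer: √19079 ≈ 138.13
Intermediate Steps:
√(4502 + 339*43) = √(4502 + 14577) = √19079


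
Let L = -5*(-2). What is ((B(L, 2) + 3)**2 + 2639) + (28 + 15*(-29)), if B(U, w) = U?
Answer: 2401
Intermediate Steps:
L = 10
((B(L, 2) + 3)**2 + 2639) + (28 + 15*(-29)) = ((10 + 3)**2 + 2639) + (28 + 15*(-29)) = (13**2 + 2639) + (28 - 435) = (169 + 2639) - 407 = 2808 - 407 = 2401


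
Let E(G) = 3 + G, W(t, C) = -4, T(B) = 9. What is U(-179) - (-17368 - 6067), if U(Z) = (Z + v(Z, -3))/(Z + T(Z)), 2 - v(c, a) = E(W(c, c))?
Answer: 1992063/85 ≈ 23436.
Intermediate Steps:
v(c, a) = 3 (v(c, a) = 2 - (3 - 4) = 2 - 1*(-1) = 2 + 1 = 3)
U(Z) = (3 + Z)/(9 + Z) (U(Z) = (Z + 3)/(Z + 9) = (3 + Z)/(9 + Z))
U(-179) - (-17368 - 6067) = (3 - 179)/(9 - 179) - (-17368 - 6067) = -176/(-170) - 1*(-23435) = -1/170*(-176) + 23435 = 88/85 + 23435 = 1992063/85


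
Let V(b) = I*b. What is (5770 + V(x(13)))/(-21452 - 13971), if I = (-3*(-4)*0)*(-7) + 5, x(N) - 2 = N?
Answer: -5845/35423 ≈ -0.16501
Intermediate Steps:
x(N) = 2 + N
I = 5 (I = (12*0)*(-7) + 5 = 0*(-7) + 5 = 0 + 5 = 5)
V(b) = 5*b
(5770 + V(x(13)))/(-21452 - 13971) = (5770 + 5*(2 + 13))/(-21452 - 13971) = (5770 + 5*15)/(-35423) = (5770 + 75)*(-1/35423) = 5845*(-1/35423) = -5845/35423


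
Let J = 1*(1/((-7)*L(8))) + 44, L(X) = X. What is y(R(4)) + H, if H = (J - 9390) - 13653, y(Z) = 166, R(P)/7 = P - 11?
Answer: -1278649/56 ≈ -22833.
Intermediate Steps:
R(P) = -77 + 7*P (R(P) = 7*(P - 11) = 7*(-11 + P) = -77 + 7*P)
J = 2463/56 (J = 1*(1/(-7*8)) + 44 = 1*(-⅐*⅛) + 44 = 1*(-1/56) + 44 = -1/56 + 44 = 2463/56 ≈ 43.982)
H = -1287945/56 (H = (2463/56 - 9390) - 13653 = -523377/56 - 13653 = -1287945/56 ≈ -22999.)
y(R(4)) + H = 166 - 1287945/56 = -1278649/56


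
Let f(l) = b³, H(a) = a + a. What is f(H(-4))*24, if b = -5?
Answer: -3000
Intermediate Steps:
H(a) = 2*a
f(l) = -125 (f(l) = (-5)³ = -125)
f(H(-4))*24 = -125*24 = -3000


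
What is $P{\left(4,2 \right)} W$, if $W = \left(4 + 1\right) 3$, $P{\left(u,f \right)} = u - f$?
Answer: $30$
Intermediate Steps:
$W = 15$ ($W = 5 \cdot 3 = 15$)
$P{\left(4,2 \right)} W = \left(4 - 2\right) 15 = 2 \cdot 15 = 30$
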